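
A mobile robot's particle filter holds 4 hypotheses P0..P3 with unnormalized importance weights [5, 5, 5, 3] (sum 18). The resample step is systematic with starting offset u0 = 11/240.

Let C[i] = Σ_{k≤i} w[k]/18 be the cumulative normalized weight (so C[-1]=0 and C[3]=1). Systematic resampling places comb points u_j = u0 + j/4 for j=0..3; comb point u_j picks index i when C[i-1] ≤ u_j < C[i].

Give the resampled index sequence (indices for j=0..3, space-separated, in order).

C = [5/18, 5/9, 5/6, 1]
j=0: u_0=11/240 ∈ [0, 5/18) → index 0
j=1: u_1=71/240 ∈ [5/18, 5/9) → index 1
j=2: u_2=131/240 ∈ [5/18, 5/9) → index 1
j=3: u_3=191/240 ∈ [5/9, 5/6) → index 2

0 1 1 2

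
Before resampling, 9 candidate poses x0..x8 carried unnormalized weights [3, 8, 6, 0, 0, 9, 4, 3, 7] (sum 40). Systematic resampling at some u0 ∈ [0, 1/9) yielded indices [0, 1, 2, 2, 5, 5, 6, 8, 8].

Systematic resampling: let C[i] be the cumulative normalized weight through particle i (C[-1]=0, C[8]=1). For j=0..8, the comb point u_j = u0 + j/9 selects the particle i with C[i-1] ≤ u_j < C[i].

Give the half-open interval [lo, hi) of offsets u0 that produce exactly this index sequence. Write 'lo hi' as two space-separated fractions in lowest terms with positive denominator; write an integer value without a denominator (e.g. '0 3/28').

19/360 3/40

C = [3/40, 11/40, 17/40, 17/40, 17/40, 13/20, 3/4, 33/40, 1]
j=0 picked index 0: u0 ∈ [0, 3/40)
j=1 picked index 1: u0 ∈ [-13/360, 59/360)
j=2 picked index 2: u0 ∈ [19/360, 73/360)
j=3 picked index 2: u0 ∈ [-7/120, 11/120)
j=4 picked index 5: u0 ∈ [-7/360, 37/180)
j=5 picked index 5: u0 ∈ [-47/360, 17/180)
j=6 picked index 6: u0 ∈ [-1/60, 1/12)
j=7 picked index 8: u0 ∈ [17/360, 2/9)
j=8 picked index 8: u0 ∈ [-23/360, 1/9)
intersection: [19/360, 3/40)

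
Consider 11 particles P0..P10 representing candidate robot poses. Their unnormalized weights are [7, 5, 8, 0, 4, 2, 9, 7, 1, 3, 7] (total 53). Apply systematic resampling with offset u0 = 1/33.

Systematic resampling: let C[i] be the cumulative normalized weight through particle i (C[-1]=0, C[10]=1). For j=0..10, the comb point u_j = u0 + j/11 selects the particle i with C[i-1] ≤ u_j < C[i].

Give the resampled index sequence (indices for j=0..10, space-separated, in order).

C = [7/53, 12/53, 20/53, 20/53, 24/53, 26/53, 35/53, 42/53, 43/53, 46/53, 1]
j=0: u_0=1/33 ∈ [0, 7/53) → index 0
j=1: u_1=4/33 ∈ [0, 7/53) → index 0
j=2: u_2=7/33 ∈ [7/53, 12/53) → index 1
j=3: u_3=10/33 ∈ [12/53, 20/53) → index 2
j=4: u_4=13/33 ∈ [20/53, 24/53) → index 4
j=5: u_5=16/33 ∈ [24/53, 26/53) → index 5
j=6: u_6=19/33 ∈ [26/53, 35/53) → index 6
j=7: u_7=2/3 ∈ [35/53, 42/53) → index 7
j=8: u_8=25/33 ∈ [35/53, 42/53) → index 7
j=9: u_9=28/33 ∈ [43/53, 46/53) → index 9
j=10: u_10=31/33 ∈ [46/53, 1) → index 10

0 0 1 2 4 5 6 7 7 9 10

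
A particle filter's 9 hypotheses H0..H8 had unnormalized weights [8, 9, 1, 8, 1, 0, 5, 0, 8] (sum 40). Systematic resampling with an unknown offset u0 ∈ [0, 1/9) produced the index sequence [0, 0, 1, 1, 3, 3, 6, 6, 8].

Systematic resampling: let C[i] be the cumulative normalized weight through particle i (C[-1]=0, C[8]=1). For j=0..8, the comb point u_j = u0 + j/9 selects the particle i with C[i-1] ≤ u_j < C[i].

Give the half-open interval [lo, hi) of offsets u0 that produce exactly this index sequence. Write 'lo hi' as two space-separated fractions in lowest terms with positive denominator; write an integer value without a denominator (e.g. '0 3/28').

1/120 1/45

C = [1/5, 17/40, 9/20, 13/20, 27/40, 27/40, 4/5, 4/5, 1]
j=0 picked index 0: u0 ∈ [0, 1/5)
j=1 picked index 0: u0 ∈ [-1/9, 4/45)
j=2 picked index 1: u0 ∈ [-1/45, 73/360)
j=3 picked index 1: u0 ∈ [-2/15, 11/120)
j=4 picked index 3: u0 ∈ [1/180, 37/180)
j=5 picked index 3: u0 ∈ [-19/180, 17/180)
j=6 picked index 6: u0 ∈ [1/120, 2/15)
j=7 picked index 6: u0 ∈ [-37/360, 1/45)
j=8 picked index 8: u0 ∈ [-4/45, 1/9)
intersection: [1/120, 1/45)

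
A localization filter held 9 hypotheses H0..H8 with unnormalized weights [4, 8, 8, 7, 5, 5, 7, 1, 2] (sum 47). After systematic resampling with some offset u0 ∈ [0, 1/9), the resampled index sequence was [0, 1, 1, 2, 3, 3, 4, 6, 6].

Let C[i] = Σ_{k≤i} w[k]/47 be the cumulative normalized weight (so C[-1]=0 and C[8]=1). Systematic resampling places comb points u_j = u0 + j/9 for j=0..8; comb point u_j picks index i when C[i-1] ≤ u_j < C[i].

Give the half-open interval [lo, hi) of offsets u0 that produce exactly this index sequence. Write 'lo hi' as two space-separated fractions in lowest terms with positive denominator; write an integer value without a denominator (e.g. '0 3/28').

C = [4/47, 12/47, 20/47, 27/47, 32/47, 37/47, 44/47, 45/47, 1]
j=0 picked index 0: u0 ∈ [0, 4/47)
j=1 picked index 1: u0 ∈ [-11/423, 61/423)
j=2 picked index 1: u0 ∈ [-58/423, 14/423)
j=3 picked index 2: u0 ∈ [-11/141, 13/141)
j=4 picked index 3: u0 ∈ [-8/423, 55/423)
j=5 picked index 3: u0 ∈ [-55/423, 8/423)
j=6 picked index 4: u0 ∈ [-13/141, 2/141)
j=7 picked index 6: u0 ∈ [4/423, 67/423)
j=8 picked index 6: u0 ∈ [-43/423, 20/423)
intersection: [4/423, 2/141)

4/423 2/141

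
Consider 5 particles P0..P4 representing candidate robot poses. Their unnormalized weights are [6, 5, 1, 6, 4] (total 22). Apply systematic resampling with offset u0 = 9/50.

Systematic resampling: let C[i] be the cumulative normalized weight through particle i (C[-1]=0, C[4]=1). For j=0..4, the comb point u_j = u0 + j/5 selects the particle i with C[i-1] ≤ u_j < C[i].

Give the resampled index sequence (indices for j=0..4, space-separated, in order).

C = [3/11, 1/2, 6/11, 9/11, 1]
j=0: u_0=9/50 ∈ [0, 3/11) → index 0
j=1: u_1=19/50 ∈ [3/11, 1/2) → index 1
j=2: u_2=29/50 ∈ [6/11, 9/11) → index 3
j=3: u_3=39/50 ∈ [6/11, 9/11) → index 3
j=4: u_4=49/50 ∈ [9/11, 1) → index 4

0 1 3 3 4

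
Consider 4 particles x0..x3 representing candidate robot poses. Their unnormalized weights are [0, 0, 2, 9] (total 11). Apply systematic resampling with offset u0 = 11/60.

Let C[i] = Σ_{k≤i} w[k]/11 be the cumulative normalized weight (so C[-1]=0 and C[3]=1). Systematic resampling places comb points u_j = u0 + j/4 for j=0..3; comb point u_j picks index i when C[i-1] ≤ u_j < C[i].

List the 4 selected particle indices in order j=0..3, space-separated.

C = [0, 0, 2/11, 1]
j=0: u_0=11/60 ∈ [2/11, 1) → index 3
j=1: u_1=13/30 ∈ [2/11, 1) → index 3
j=2: u_2=41/60 ∈ [2/11, 1) → index 3
j=3: u_3=14/15 ∈ [2/11, 1) → index 3

3 3 3 3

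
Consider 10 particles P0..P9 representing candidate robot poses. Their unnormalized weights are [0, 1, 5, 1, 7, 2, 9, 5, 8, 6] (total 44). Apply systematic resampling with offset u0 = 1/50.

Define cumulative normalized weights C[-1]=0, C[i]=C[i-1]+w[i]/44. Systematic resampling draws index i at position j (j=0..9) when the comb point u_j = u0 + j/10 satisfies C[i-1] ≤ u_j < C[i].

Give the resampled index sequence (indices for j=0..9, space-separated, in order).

1 2 4 5 6 6 7 8 8 9

C = [0, 1/44, 3/22, 7/44, 7/22, 4/11, 25/44, 15/22, 19/22, 1]
j=0: u_0=1/50 ∈ [0, 1/44) → index 1
j=1: u_1=3/25 ∈ [1/44, 3/22) → index 2
j=2: u_2=11/50 ∈ [7/44, 7/22) → index 4
j=3: u_3=8/25 ∈ [7/22, 4/11) → index 5
j=4: u_4=21/50 ∈ [4/11, 25/44) → index 6
j=5: u_5=13/25 ∈ [4/11, 25/44) → index 6
j=6: u_6=31/50 ∈ [25/44, 15/22) → index 7
j=7: u_7=18/25 ∈ [15/22, 19/22) → index 8
j=8: u_8=41/50 ∈ [15/22, 19/22) → index 8
j=9: u_9=23/25 ∈ [19/22, 1) → index 9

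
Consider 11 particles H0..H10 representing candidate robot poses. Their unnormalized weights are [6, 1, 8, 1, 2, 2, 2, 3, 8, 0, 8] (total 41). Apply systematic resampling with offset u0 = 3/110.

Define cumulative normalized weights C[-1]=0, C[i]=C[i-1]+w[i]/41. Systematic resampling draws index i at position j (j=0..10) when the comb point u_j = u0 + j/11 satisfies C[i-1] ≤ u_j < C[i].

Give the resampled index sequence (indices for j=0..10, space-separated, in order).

C = [6/41, 7/41, 15/41, 16/41, 18/41, 20/41, 22/41, 25/41, 33/41, 33/41, 1]
j=0: u_0=3/110 ∈ [0, 6/41) → index 0
j=1: u_1=13/110 ∈ [0, 6/41) → index 0
j=2: u_2=23/110 ∈ [7/41, 15/41) → index 2
j=3: u_3=3/10 ∈ [7/41, 15/41) → index 2
j=4: u_4=43/110 ∈ [16/41, 18/41) → index 4
j=5: u_5=53/110 ∈ [18/41, 20/41) → index 5
j=6: u_6=63/110 ∈ [22/41, 25/41) → index 7
j=7: u_7=73/110 ∈ [25/41, 33/41) → index 8
j=8: u_8=83/110 ∈ [25/41, 33/41) → index 8
j=9: u_9=93/110 ∈ [33/41, 1) → index 10
j=10: u_10=103/110 ∈ [33/41, 1) → index 10

0 0 2 2 4 5 7 8 8 10 10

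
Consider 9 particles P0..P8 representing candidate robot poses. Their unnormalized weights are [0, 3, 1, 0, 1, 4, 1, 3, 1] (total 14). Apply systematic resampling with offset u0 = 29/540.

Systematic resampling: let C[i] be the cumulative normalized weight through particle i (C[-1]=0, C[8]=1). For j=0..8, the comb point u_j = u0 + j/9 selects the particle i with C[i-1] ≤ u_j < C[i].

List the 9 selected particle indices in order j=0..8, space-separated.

1 1 2 5 5 5 7 7 8

C = [0, 3/14, 2/7, 2/7, 5/14, 9/14, 5/7, 13/14, 1]
j=0: u_0=29/540 ∈ [0, 3/14) → index 1
j=1: u_1=89/540 ∈ [0, 3/14) → index 1
j=2: u_2=149/540 ∈ [3/14, 2/7) → index 2
j=3: u_3=209/540 ∈ [5/14, 9/14) → index 5
j=4: u_4=269/540 ∈ [5/14, 9/14) → index 5
j=5: u_5=329/540 ∈ [5/14, 9/14) → index 5
j=6: u_6=389/540 ∈ [5/7, 13/14) → index 7
j=7: u_7=449/540 ∈ [5/7, 13/14) → index 7
j=8: u_8=509/540 ∈ [13/14, 1) → index 8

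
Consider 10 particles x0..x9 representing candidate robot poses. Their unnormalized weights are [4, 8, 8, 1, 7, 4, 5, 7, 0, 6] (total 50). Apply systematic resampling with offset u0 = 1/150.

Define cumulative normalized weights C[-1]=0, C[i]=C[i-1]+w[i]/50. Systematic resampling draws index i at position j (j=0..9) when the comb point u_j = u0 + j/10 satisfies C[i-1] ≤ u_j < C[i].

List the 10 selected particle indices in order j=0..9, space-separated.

C = [2/25, 6/25, 2/5, 21/50, 14/25, 16/25, 37/50, 22/25, 22/25, 1]
j=0: u_0=1/150 ∈ [0, 2/25) → index 0
j=1: u_1=8/75 ∈ [2/25, 6/25) → index 1
j=2: u_2=31/150 ∈ [2/25, 6/25) → index 1
j=3: u_3=23/75 ∈ [6/25, 2/5) → index 2
j=4: u_4=61/150 ∈ [2/5, 21/50) → index 3
j=5: u_5=38/75 ∈ [21/50, 14/25) → index 4
j=6: u_6=91/150 ∈ [14/25, 16/25) → index 5
j=7: u_7=53/75 ∈ [16/25, 37/50) → index 6
j=8: u_8=121/150 ∈ [37/50, 22/25) → index 7
j=9: u_9=68/75 ∈ [22/25, 1) → index 9

0 1 1 2 3 4 5 6 7 9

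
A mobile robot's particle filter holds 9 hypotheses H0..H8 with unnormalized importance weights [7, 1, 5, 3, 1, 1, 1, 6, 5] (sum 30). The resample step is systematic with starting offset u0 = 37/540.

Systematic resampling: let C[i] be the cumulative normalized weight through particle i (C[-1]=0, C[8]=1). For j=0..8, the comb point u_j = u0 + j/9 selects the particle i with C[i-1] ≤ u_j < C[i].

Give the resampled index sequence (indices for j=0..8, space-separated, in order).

C = [7/30, 4/15, 13/30, 8/15, 17/30, 3/5, 19/30, 5/6, 1]
j=0: u_0=37/540 ∈ [0, 7/30) → index 0
j=1: u_1=97/540 ∈ [0, 7/30) → index 0
j=2: u_2=157/540 ∈ [4/15, 13/30) → index 2
j=3: u_3=217/540 ∈ [4/15, 13/30) → index 2
j=4: u_4=277/540 ∈ [13/30, 8/15) → index 3
j=5: u_5=337/540 ∈ [3/5, 19/30) → index 6
j=6: u_6=397/540 ∈ [19/30, 5/6) → index 7
j=7: u_7=457/540 ∈ [5/6, 1) → index 8
j=8: u_8=517/540 ∈ [5/6, 1) → index 8

0 0 2 2 3 6 7 8 8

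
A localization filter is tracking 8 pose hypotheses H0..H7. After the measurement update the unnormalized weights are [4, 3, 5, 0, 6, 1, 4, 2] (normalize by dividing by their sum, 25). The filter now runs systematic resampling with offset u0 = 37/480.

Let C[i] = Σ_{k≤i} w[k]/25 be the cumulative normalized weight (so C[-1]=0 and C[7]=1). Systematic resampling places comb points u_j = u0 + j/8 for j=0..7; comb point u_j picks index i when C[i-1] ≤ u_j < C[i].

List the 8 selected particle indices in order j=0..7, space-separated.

C = [4/25, 7/25, 12/25, 12/25, 18/25, 19/25, 23/25, 1]
j=0: u_0=37/480 ∈ [0, 4/25) → index 0
j=1: u_1=97/480 ∈ [4/25, 7/25) → index 1
j=2: u_2=157/480 ∈ [7/25, 12/25) → index 2
j=3: u_3=217/480 ∈ [7/25, 12/25) → index 2
j=4: u_4=277/480 ∈ [12/25, 18/25) → index 4
j=5: u_5=337/480 ∈ [12/25, 18/25) → index 4
j=6: u_6=397/480 ∈ [19/25, 23/25) → index 6
j=7: u_7=457/480 ∈ [23/25, 1) → index 7

0 1 2 2 4 4 6 7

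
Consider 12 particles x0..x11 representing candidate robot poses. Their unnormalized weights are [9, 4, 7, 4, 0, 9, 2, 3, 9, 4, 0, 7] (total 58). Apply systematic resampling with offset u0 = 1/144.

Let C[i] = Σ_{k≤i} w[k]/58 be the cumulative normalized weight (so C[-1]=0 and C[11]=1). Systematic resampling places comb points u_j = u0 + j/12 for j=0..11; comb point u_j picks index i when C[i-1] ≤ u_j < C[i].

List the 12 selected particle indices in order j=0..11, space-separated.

C = [9/58, 13/58, 10/29, 12/29, 12/29, 33/58, 35/58, 19/29, 47/58, 51/58, 51/58, 1]
j=0: u_0=1/144 ∈ [0, 9/58) → index 0
j=1: u_1=13/144 ∈ [0, 9/58) → index 0
j=2: u_2=25/144 ∈ [9/58, 13/58) → index 1
j=3: u_3=37/144 ∈ [13/58, 10/29) → index 2
j=4: u_4=49/144 ∈ [13/58, 10/29) → index 2
j=5: u_5=61/144 ∈ [12/29, 33/58) → index 5
j=6: u_6=73/144 ∈ [12/29, 33/58) → index 5
j=7: u_7=85/144 ∈ [33/58, 35/58) → index 6
j=8: u_8=97/144 ∈ [19/29, 47/58) → index 8
j=9: u_9=109/144 ∈ [19/29, 47/58) → index 8
j=10: u_10=121/144 ∈ [47/58, 51/58) → index 9
j=11: u_11=133/144 ∈ [51/58, 1) → index 11

0 0 1 2 2 5 5 6 8 8 9 11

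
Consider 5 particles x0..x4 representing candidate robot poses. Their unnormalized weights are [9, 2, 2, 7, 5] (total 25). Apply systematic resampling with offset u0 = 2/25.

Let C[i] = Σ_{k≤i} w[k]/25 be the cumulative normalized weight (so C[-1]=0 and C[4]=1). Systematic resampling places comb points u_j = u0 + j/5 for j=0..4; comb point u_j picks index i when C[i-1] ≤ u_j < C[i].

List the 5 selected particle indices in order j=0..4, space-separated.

0 0 2 3 4

C = [9/25, 11/25, 13/25, 4/5, 1]
j=0: u_0=2/25 ∈ [0, 9/25) → index 0
j=1: u_1=7/25 ∈ [0, 9/25) → index 0
j=2: u_2=12/25 ∈ [11/25, 13/25) → index 2
j=3: u_3=17/25 ∈ [13/25, 4/5) → index 3
j=4: u_4=22/25 ∈ [4/5, 1) → index 4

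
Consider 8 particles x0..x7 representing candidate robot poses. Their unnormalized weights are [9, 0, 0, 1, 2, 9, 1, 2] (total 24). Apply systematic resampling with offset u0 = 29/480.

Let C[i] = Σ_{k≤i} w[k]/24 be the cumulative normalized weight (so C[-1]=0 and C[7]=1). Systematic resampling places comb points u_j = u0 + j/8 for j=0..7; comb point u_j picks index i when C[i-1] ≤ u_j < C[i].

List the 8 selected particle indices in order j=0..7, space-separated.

C = [3/8, 3/8, 3/8, 5/12, 1/2, 7/8, 11/12, 1]
j=0: u_0=29/480 ∈ [0, 3/8) → index 0
j=1: u_1=89/480 ∈ [0, 3/8) → index 0
j=2: u_2=149/480 ∈ [0, 3/8) → index 0
j=3: u_3=209/480 ∈ [5/12, 1/2) → index 4
j=4: u_4=269/480 ∈ [1/2, 7/8) → index 5
j=5: u_5=329/480 ∈ [1/2, 7/8) → index 5
j=6: u_6=389/480 ∈ [1/2, 7/8) → index 5
j=7: u_7=449/480 ∈ [11/12, 1) → index 7

0 0 0 4 5 5 5 7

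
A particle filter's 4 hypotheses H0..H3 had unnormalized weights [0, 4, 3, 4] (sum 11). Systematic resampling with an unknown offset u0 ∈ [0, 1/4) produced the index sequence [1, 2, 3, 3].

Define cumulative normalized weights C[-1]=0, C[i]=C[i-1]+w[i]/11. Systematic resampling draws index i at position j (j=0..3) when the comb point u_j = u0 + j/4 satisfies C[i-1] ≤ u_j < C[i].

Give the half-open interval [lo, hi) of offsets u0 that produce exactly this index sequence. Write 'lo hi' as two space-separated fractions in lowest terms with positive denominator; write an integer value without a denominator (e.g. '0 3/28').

3/22 1/4

C = [0, 4/11, 7/11, 1]
j=0 picked index 1: u0 ∈ [0, 4/11)
j=1 picked index 2: u0 ∈ [5/44, 17/44)
j=2 picked index 3: u0 ∈ [3/22, 1/2)
j=3 picked index 3: u0 ∈ [-5/44, 1/4)
intersection: [3/22, 1/4)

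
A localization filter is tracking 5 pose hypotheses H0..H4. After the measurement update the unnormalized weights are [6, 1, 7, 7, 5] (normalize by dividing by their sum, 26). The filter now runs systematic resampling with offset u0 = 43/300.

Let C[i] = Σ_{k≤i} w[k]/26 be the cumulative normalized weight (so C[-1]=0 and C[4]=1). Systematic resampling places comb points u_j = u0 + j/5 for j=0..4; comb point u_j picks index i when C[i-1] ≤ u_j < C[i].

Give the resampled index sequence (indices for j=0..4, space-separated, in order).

C = [3/13, 7/26, 7/13, 21/26, 1]
j=0: u_0=43/300 ∈ [0, 3/13) → index 0
j=1: u_1=103/300 ∈ [7/26, 7/13) → index 2
j=2: u_2=163/300 ∈ [7/13, 21/26) → index 3
j=3: u_3=223/300 ∈ [7/13, 21/26) → index 3
j=4: u_4=283/300 ∈ [21/26, 1) → index 4

0 2 3 3 4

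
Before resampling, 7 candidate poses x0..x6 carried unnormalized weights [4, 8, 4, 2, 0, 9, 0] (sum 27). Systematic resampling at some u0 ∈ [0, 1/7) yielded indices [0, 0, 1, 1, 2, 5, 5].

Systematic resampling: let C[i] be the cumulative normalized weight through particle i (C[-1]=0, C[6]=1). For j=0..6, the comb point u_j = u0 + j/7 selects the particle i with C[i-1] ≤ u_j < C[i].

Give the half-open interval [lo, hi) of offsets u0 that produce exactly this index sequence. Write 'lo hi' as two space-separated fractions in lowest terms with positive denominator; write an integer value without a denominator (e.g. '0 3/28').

C = [4/27, 4/9, 16/27, 2/3, 2/3, 1, 1]
j=0 picked index 0: u0 ∈ [0, 4/27)
j=1 picked index 0: u0 ∈ [-1/7, 1/189)
j=2 picked index 1: u0 ∈ [-26/189, 10/63)
j=3 picked index 1: u0 ∈ [-53/189, 1/63)
j=4 picked index 2: u0 ∈ [-8/63, 4/189)
j=5 picked index 5: u0 ∈ [-1/21, 2/7)
j=6 picked index 5: u0 ∈ [-4/21, 1/7)
intersection: [0, 1/189)

0 1/189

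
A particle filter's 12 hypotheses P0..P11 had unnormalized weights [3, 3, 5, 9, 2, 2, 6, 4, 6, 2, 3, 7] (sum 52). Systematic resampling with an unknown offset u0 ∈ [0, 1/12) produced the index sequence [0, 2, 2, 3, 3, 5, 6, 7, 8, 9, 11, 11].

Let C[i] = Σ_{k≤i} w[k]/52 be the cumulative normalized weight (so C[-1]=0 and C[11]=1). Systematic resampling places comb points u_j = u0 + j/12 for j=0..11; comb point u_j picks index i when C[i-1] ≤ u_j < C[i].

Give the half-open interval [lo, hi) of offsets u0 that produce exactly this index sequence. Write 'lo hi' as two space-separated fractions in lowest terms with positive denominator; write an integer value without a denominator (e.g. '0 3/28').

C = [3/52, 3/26, 11/52, 5/13, 11/26, 6/13, 15/26, 17/26, 10/13, 21/26, 45/52, 1]
j=0 picked index 0: u0 ∈ [0, 3/52)
j=1 picked index 2: u0 ∈ [5/156, 5/39)
j=2 picked index 2: u0 ∈ [-2/39, 7/156)
j=3 picked index 3: u0 ∈ [-1/26, 7/52)
j=4 picked index 3: u0 ∈ [-19/156, 2/39)
j=5 picked index 5: u0 ∈ [1/156, 7/156)
j=6 picked index 6: u0 ∈ [-1/26, 1/13)
j=7 picked index 7: u0 ∈ [-1/156, 11/156)
j=8 picked index 8: u0 ∈ [-1/78, 4/39)
j=9 picked index 9: u0 ∈ [1/52, 3/52)
j=10 picked index 11: u0 ∈ [5/156, 1/6)
j=11 picked index 11: u0 ∈ [-2/39, 1/12)
intersection: [5/156, 7/156)

5/156 7/156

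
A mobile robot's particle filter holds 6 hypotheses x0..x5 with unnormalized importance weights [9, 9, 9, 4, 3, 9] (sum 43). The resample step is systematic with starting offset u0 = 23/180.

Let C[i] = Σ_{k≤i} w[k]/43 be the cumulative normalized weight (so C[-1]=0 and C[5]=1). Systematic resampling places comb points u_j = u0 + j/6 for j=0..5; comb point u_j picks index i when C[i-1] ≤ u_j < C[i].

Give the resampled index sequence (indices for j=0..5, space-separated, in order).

C = [9/43, 18/43, 27/43, 31/43, 34/43, 1]
j=0: u_0=23/180 ∈ [0, 9/43) → index 0
j=1: u_1=53/180 ∈ [9/43, 18/43) → index 1
j=2: u_2=83/180 ∈ [18/43, 27/43) → index 2
j=3: u_3=113/180 ∈ [18/43, 27/43) → index 2
j=4: u_4=143/180 ∈ [34/43, 1) → index 5
j=5: u_5=173/180 ∈ [34/43, 1) → index 5

0 1 2 2 5 5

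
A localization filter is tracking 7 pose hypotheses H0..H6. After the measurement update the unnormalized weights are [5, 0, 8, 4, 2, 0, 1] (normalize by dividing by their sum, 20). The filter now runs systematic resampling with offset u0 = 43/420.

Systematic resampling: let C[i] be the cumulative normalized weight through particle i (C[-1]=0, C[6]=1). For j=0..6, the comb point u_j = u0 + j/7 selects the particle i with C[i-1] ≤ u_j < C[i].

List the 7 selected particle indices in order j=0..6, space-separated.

C = [1/4, 1/4, 13/20, 17/20, 19/20, 19/20, 1]
j=0: u_0=43/420 ∈ [0, 1/4) → index 0
j=1: u_1=103/420 ∈ [0, 1/4) → index 0
j=2: u_2=163/420 ∈ [1/4, 13/20) → index 2
j=3: u_3=223/420 ∈ [1/4, 13/20) → index 2
j=4: u_4=283/420 ∈ [13/20, 17/20) → index 3
j=5: u_5=49/60 ∈ [13/20, 17/20) → index 3
j=6: u_6=403/420 ∈ [19/20, 1) → index 6

0 0 2 2 3 3 6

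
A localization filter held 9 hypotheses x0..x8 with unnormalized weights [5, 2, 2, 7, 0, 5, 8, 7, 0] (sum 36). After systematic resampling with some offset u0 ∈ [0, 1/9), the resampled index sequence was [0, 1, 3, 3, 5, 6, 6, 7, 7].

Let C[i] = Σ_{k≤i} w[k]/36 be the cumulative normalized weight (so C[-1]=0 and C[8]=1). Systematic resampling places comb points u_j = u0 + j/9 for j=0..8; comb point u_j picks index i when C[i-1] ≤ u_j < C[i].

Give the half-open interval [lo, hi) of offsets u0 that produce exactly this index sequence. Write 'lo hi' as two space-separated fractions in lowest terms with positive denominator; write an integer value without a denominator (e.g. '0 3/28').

1/36 1/12

C = [5/36, 7/36, 1/4, 4/9, 4/9, 7/12, 29/36, 1, 1]
j=0 picked index 0: u0 ∈ [0, 5/36)
j=1 picked index 1: u0 ∈ [1/36, 1/12)
j=2 picked index 3: u0 ∈ [1/36, 2/9)
j=3 picked index 3: u0 ∈ [-1/12, 1/9)
j=4 picked index 5: u0 ∈ [0, 5/36)
j=5 picked index 6: u0 ∈ [1/36, 1/4)
j=6 picked index 6: u0 ∈ [-1/12, 5/36)
j=7 picked index 7: u0 ∈ [1/36, 2/9)
j=8 picked index 7: u0 ∈ [-1/12, 1/9)
intersection: [1/36, 1/12)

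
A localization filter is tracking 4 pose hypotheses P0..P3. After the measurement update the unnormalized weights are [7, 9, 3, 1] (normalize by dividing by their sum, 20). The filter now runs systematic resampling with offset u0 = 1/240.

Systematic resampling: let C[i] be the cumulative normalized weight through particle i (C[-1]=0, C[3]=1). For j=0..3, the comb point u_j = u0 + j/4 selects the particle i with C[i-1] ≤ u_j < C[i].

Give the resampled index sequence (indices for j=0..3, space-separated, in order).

C = [7/20, 4/5, 19/20, 1]
j=0: u_0=1/240 ∈ [0, 7/20) → index 0
j=1: u_1=61/240 ∈ [0, 7/20) → index 0
j=2: u_2=121/240 ∈ [7/20, 4/5) → index 1
j=3: u_3=181/240 ∈ [7/20, 4/5) → index 1

0 0 1 1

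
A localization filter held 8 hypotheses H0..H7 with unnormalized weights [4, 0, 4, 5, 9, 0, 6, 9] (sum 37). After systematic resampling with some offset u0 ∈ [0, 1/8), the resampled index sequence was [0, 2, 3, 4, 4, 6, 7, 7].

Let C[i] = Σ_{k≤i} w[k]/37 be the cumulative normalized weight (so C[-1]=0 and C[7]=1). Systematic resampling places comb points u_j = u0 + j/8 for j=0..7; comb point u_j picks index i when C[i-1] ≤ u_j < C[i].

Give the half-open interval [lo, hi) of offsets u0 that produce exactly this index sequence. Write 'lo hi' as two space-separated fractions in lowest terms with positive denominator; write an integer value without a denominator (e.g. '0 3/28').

1/148 27/296

C = [4/37, 4/37, 8/37, 13/37, 22/37, 22/37, 28/37, 1]
j=0 picked index 0: u0 ∈ [0, 4/37)
j=1 picked index 2: u0 ∈ [-5/296, 27/296)
j=2 picked index 3: u0 ∈ [-5/148, 15/148)
j=3 picked index 4: u0 ∈ [-7/296, 65/296)
j=4 picked index 4: u0 ∈ [-11/74, 7/74)
j=5 picked index 6: u0 ∈ [-9/296, 39/296)
j=6 picked index 7: u0 ∈ [1/148, 1/4)
j=7 picked index 7: u0 ∈ [-35/296, 1/8)
intersection: [1/148, 27/296)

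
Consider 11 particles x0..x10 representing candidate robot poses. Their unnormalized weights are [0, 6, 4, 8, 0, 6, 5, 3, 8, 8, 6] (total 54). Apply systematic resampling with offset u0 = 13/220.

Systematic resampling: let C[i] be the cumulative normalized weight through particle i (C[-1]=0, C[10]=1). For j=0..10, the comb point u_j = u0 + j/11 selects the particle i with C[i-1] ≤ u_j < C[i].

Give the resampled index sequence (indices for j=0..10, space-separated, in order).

C = [0, 1/9, 5/27, 1/3, 1/3, 4/9, 29/54, 16/27, 20/27, 8/9, 1]
j=0: u_0=13/220 ∈ [0, 1/9) → index 1
j=1: u_1=3/20 ∈ [1/9, 5/27) → index 2
j=2: u_2=53/220 ∈ [5/27, 1/3) → index 3
j=3: u_3=73/220 ∈ [5/27, 1/3) → index 3
j=4: u_4=93/220 ∈ [1/3, 4/9) → index 5
j=5: u_5=113/220 ∈ [4/9, 29/54) → index 6
j=6: u_6=133/220 ∈ [16/27, 20/27) → index 8
j=7: u_7=153/220 ∈ [16/27, 20/27) → index 8
j=8: u_8=173/220 ∈ [20/27, 8/9) → index 9
j=9: u_9=193/220 ∈ [20/27, 8/9) → index 9
j=10: u_10=213/220 ∈ [8/9, 1) → index 10

1 2 3 3 5 6 8 8 9 9 10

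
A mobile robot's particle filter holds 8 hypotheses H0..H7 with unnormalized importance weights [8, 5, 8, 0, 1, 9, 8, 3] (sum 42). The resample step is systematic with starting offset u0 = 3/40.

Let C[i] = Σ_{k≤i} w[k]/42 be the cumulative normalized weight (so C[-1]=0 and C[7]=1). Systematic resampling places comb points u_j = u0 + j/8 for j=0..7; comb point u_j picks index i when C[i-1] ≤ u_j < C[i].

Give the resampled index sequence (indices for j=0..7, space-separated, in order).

0 1 2 2 5 5 6 7

C = [4/21, 13/42, 1/2, 1/2, 11/21, 31/42, 13/14, 1]
j=0: u_0=3/40 ∈ [0, 4/21) → index 0
j=1: u_1=1/5 ∈ [4/21, 13/42) → index 1
j=2: u_2=13/40 ∈ [13/42, 1/2) → index 2
j=3: u_3=9/20 ∈ [13/42, 1/2) → index 2
j=4: u_4=23/40 ∈ [11/21, 31/42) → index 5
j=5: u_5=7/10 ∈ [11/21, 31/42) → index 5
j=6: u_6=33/40 ∈ [31/42, 13/14) → index 6
j=7: u_7=19/20 ∈ [13/14, 1) → index 7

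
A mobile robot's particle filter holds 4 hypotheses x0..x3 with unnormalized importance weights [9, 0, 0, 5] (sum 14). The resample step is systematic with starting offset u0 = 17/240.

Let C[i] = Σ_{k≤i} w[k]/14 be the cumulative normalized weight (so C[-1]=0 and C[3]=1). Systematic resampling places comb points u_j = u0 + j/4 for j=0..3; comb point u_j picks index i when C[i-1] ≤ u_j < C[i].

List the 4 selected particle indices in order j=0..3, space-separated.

0 0 0 3

C = [9/14, 9/14, 9/14, 1]
j=0: u_0=17/240 ∈ [0, 9/14) → index 0
j=1: u_1=77/240 ∈ [0, 9/14) → index 0
j=2: u_2=137/240 ∈ [0, 9/14) → index 0
j=3: u_3=197/240 ∈ [9/14, 1) → index 3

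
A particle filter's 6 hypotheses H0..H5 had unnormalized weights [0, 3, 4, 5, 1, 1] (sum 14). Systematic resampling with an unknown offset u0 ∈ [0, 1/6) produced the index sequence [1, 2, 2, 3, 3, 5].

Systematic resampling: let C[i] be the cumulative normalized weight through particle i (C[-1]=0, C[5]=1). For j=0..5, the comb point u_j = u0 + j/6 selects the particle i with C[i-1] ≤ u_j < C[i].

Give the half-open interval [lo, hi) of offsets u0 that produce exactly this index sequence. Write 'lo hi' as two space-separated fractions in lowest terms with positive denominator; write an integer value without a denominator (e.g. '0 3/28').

C = [0, 3/14, 1/2, 6/7, 13/14, 1]
j=0 picked index 1: u0 ∈ [0, 3/14)
j=1 picked index 2: u0 ∈ [1/21, 1/3)
j=2 picked index 2: u0 ∈ [-5/42, 1/6)
j=3 picked index 3: u0 ∈ [0, 5/14)
j=4 picked index 3: u0 ∈ [-1/6, 4/21)
j=5 picked index 5: u0 ∈ [2/21, 1/6)
intersection: [2/21, 1/6)

2/21 1/6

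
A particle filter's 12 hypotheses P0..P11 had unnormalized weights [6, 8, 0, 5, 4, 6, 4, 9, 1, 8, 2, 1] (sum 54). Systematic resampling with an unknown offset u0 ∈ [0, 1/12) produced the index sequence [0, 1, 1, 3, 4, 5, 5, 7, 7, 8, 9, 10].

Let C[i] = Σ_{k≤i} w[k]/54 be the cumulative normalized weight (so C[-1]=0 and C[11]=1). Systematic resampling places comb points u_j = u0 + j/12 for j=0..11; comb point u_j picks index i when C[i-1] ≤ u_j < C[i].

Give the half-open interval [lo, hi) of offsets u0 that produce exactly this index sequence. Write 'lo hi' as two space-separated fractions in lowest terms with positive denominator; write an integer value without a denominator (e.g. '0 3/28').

1/36 1/27

C = [1/9, 7/27, 7/27, 19/54, 23/54, 29/54, 11/18, 7/9, 43/54, 17/18, 53/54, 1]
j=0 picked index 0: u0 ∈ [0, 1/9)
j=1 picked index 1: u0 ∈ [1/36, 19/108)
j=2 picked index 1: u0 ∈ [-1/18, 5/54)
j=3 picked index 3: u0 ∈ [1/108, 11/108)
j=4 picked index 4: u0 ∈ [1/54, 5/54)
j=5 picked index 5: u0 ∈ [1/108, 13/108)
j=6 picked index 5: u0 ∈ [-2/27, 1/27)
j=7 picked index 7: u0 ∈ [1/36, 7/36)
j=8 picked index 7: u0 ∈ [-1/18, 1/9)
j=9 picked index 8: u0 ∈ [1/36, 5/108)
j=10 picked index 9: u0 ∈ [-1/27, 1/9)
j=11 picked index 10: u0 ∈ [1/36, 7/108)
intersection: [1/36, 1/27)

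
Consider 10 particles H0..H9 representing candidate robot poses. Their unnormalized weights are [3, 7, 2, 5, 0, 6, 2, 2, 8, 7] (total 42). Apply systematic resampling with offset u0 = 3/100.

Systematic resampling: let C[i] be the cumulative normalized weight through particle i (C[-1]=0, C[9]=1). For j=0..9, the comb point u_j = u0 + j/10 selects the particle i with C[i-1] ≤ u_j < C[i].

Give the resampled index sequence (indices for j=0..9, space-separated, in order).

0 1 1 3 5 5 7 8 8 9

C = [1/14, 5/21, 2/7, 17/42, 17/42, 23/42, 25/42, 9/14, 5/6, 1]
j=0: u_0=3/100 ∈ [0, 1/14) → index 0
j=1: u_1=13/100 ∈ [1/14, 5/21) → index 1
j=2: u_2=23/100 ∈ [1/14, 5/21) → index 1
j=3: u_3=33/100 ∈ [2/7, 17/42) → index 3
j=4: u_4=43/100 ∈ [17/42, 23/42) → index 5
j=5: u_5=53/100 ∈ [17/42, 23/42) → index 5
j=6: u_6=63/100 ∈ [25/42, 9/14) → index 7
j=7: u_7=73/100 ∈ [9/14, 5/6) → index 8
j=8: u_8=83/100 ∈ [9/14, 5/6) → index 8
j=9: u_9=93/100 ∈ [5/6, 1) → index 9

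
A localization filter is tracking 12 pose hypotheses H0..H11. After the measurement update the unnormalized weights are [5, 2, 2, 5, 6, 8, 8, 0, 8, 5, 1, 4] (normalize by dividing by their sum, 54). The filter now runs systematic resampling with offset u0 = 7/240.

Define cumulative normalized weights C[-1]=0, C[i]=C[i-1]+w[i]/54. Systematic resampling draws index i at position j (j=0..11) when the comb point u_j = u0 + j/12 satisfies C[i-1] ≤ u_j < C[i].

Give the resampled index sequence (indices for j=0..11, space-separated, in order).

0 1 3 4 4 5 6 6 8 8 9 11

C = [5/54, 7/54, 1/6, 7/27, 10/27, 14/27, 2/3, 2/3, 22/27, 49/54, 25/27, 1]
j=0: u_0=7/240 ∈ [0, 5/54) → index 0
j=1: u_1=9/80 ∈ [5/54, 7/54) → index 1
j=2: u_2=47/240 ∈ [1/6, 7/27) → index 3
j=3: u_3=67/240 ∈ [7/27, 10/27) → index 4
j=4: u_4=29/80 ∈ [7/27, 10/27) → index 4
j=5: u_5=107/240 ∈ [10/27, 14/27) → index 5
j=6: u_6=127/240 ∈ [14/27, 2/3) → index 6
j=7: u_7=49/80 ∈ [14/27, 2/3) → index 6
j=8: u_8=167/240 ∈ [2/3, 22/27) → index 8
j=9: u_9=187/240 ∈ [2/3, 22/27) → index 8
j=10: u_10=69/80 ∈ [22/27, 49/54) → index 9
j=11: u_11=227/240 ∈ [25/27, 1) → index 11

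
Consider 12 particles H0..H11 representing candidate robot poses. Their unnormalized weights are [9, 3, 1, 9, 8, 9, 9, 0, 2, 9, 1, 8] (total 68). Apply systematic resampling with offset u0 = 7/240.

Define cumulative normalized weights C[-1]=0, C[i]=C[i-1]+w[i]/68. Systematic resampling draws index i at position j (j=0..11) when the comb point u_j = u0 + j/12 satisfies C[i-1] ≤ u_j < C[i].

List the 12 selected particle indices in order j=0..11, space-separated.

C = [9/68, 3/17, 13/68, 11/34, 15/34, 39/68, 12/17, 12/17, 25/34, 59/68, 15/17, 1]
j=0: u_0=7/240 ∈ [0, 9/68) → index 0
j=1: u_1=9/80 ∈ [0, 9/68) → index 0
j=2: u_2=47/240 ∈ [13/68, 11/34) → index 3
j=3: u_3=67/240 ∈ [13/68, 11/34) → index 3
j=4: u_4=29/80 ∈ [11/34, 15/34) → index 4
j=5: u_5=107/240 ∈ [15/34, 39/68) → index 5
j=6: u_6=127/240 ∈ [15/34, 39/68) → index 5
j=7: u_7=49/80 ∈ [39/68, 12/17) → index 6
j=8: u_8=167/240 ∈ [39/68, 12/17) → index 6
j=9: u_9=187/240 ∈ [25/34, 59/68) → index 9
j=10: u_10=69/80 ∈ [25/34, 59/68) → index 9
j=11: u_11=227/240 ∈ [15/17, 1) → index 11

0 0 3 3 4 5 5 6 6 9 9 11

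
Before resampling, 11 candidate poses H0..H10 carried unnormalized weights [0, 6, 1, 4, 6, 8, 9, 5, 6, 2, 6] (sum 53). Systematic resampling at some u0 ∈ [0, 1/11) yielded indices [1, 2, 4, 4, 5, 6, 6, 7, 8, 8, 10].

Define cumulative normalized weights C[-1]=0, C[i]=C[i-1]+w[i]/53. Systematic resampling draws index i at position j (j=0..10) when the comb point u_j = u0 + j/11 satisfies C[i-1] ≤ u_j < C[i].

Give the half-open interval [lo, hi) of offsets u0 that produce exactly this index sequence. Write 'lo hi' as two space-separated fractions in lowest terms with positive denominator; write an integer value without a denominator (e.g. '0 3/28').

15/583 18/583

C = [0, 6/53, 7/53, 11/53, 17/53, 25/53, 34/53, 39/53, 45/53, 47/53, 1]
j=0 picked index 1: u0 ∈ [0, 6/53)
j=1 picked index 2: u0 ∈ [13/583, 24/583)
j=2 picked index 4: u0 ∈ [15/583, 81/583)
j=3 picked index 4: u0 ∈ [-38/583, 28/583)
j=4 picked index 5: u0 ∈ [-25/583, 63/583)
j=5 picked index 6: u0 ∈ [10/583, 109/583)
j=6 picked index 6: u0 ∈ [-43/583, 56/583)
j=7 picked index 7: u0 ∈ [3/583, 58/583)
j=8 picked index 8: u0 ∈ [5/583, 71/583)
j=9 picked index 8: u0 ∈ [-48/583, 18/583)
j=10 picked index 10: u0 ∈ [-13/583, 1/11)
intersection: [15/583, 18/583)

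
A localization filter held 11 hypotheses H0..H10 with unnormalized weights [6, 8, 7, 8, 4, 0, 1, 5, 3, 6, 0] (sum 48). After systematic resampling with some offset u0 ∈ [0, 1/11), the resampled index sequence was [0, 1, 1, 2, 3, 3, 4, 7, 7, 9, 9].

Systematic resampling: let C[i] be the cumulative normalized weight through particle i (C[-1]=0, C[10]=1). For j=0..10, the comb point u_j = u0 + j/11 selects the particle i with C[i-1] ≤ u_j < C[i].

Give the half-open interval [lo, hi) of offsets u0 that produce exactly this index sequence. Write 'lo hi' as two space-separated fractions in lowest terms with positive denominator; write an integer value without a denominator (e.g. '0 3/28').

13/176 15/176

C = [1/8, 7/24, 7/16, 29/48, 11/16, 11/16, 17/24, 13/16, 7/8, 1, 1]
j=0 picked index 0: u0 ∈ [0, 1/8)
j=1 picked index 1: u0 ∈ [3/88, 53/264)
j=2 picked index 1: u0 ∈ [-5/88, 29/264)
j=3 picked index 2: u0 ∈ [5/264, 29/176)
j=4 picked index 3: u0 ∈ [13/176, 127/528)
j=5 picked index 3: u0 ∈ [-3/176, 79/528)
j=6 picked index 4: u0 ∈ [31/528, 25/176)
j=7 picked index 7: u0 ∈ [19/264, 31/176)
j=8 picked index 7: u0 ∈ [-5/264, 15/176)
j=9 picked index 9: u0 ∈ [5/88, 2/11)
j=10 picked index 9: u0 ∈ [-3/88, 1/11)
intersection: [13/176, 15/176)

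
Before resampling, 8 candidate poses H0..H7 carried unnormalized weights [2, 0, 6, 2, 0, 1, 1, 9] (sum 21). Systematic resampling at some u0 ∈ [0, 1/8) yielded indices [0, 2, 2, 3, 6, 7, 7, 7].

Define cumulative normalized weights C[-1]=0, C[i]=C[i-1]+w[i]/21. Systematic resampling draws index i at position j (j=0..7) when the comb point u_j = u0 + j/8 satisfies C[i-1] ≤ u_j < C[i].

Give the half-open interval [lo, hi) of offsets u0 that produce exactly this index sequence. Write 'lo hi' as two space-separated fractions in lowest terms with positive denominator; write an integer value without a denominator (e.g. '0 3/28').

C = [2/21, 2/21, 8/21, 10/21, 10/21, 11/21, 4/7, 1]
j=0 picked index 0: u0 ∈ [0, 2/21)
j=1 picked index 2: u0 ∈ [-5/168, 43/168)
j=2 picked index 2: u0 ∈ [-13/84, 11/84)
j=3 picked index 3: u0 ∈ [1/168, 17/168)
j=4 picked index 6: u0 ∈ [1/42, 1/14)
j=5 picked index 7: u0 ∈ [-3/56, 3/8)
j=6 picked index 7: u0 ∈ [-5/28, 1/4)
j=7 picked index 7: u0 ∈ [-17/56, 1/8)
intersection: [1/42, 1/14)

1/42 1/14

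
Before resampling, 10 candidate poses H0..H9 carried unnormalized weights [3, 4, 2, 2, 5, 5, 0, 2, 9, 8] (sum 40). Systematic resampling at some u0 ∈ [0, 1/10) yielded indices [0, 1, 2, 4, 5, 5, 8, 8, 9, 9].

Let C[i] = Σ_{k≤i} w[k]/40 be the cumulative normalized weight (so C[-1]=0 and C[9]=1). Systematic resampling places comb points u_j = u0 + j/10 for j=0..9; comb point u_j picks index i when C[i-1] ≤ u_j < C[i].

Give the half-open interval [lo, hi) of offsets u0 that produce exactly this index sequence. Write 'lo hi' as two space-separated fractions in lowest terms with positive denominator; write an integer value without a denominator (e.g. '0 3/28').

C = [3/40, 7/40, 9/40, 11/40, 2/5, 21/40, 21/40, 23/40, 4/5, 1]
j=0 picked index 0: u0 ∈ [0, 3/40)
j=1 picked index 1: u0 ∈ [-1/40, 3/40)
j=2 picked index 2: u0 ∈ [-1/40, 1/40)
j=3 picked index 4: u0 ∈ [-1/40, 1/10)
j=4 picked index 5: u0 ∈ [0, 1/8)
j=5 picked index 5: u0 ∈ [-1/10, 1/40)
j=6 picked index 8: u0 ∈ [-1/40, 1/5)
j=7 picked index 8: u0 ∈ [-1/8, 1/10)
j=8 picked index 9: u0 ∈ [0, 1/5)
j=9 picked index 9: u0 ∈ [-1/10, 1/10)
intersection: [0, 1/40)

0 1/40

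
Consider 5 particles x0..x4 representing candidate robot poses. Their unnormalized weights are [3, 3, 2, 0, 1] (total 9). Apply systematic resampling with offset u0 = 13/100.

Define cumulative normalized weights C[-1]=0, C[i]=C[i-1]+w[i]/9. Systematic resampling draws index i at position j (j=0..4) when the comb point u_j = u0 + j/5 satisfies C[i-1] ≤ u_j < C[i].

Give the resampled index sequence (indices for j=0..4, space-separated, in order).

0 0 1 2 4

C = [1/3, 2/3, 8/9, 8/9, 1]
j=0: u_0=13/100 ∈ [0, 1/3) → index 0
j=1: u_1=33/100 ∈ [0, 1/3) → index 0
j=2: u_2=53/100 ∈ [1/3, 2/3) → index 1
j=3: u_3=73/100 ∈ [2/3, 8/9) → index 2
j=4: u_4=93/100 ∈ [8/9, 1) → index 4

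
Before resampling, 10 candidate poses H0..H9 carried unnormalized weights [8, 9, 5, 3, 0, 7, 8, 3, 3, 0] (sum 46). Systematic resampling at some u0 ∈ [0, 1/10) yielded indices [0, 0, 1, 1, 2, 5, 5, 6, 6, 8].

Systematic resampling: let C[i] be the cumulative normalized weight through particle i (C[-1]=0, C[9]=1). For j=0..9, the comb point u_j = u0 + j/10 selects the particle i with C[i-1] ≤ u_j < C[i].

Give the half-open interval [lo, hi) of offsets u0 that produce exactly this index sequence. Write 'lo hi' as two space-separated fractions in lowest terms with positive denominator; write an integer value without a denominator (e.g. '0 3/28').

C = [4/23, 17/46, 11/23, 25/46, 25/46, 16/23, 20/23, 43/46, 1, 1]
j=0 picked index 0: u0 ∈ [0, 4/23)
j=1 picked index 0: u0 ∈ [-1/10, 17/230)
j=2 picked index 1: u0 ∈ [-3/115, 39/230)
j=3 picked index 1: u0 ∈ [-29/230, 8/115)
j=4 picked index 2: u0 ∈ [-7/230, 9/115)
j=5 picked index 5: u0 ∈ [1/23, 9/46)
j=6 picked index 5: u0 ∈ [-13/230, 11/115)
j=7 picked index 6: u0 ∈ [-1/230, 39/230)
j=8 picked index 6: u0 ∈ [-12/115, 8/115)
j=9 picked index 8: u0 ∈ [4/115, 1/10)
intersection: [1/23, 8/115)

1/23 8/115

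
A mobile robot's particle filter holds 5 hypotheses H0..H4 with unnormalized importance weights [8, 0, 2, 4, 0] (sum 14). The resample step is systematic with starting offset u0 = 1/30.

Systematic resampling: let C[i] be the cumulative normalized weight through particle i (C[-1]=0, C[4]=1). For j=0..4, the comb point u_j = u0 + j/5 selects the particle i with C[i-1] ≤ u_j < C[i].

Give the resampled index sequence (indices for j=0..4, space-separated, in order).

0 0 0 2 3

C = [4/7, 4/7, 5/7, 1, 1]
j=0: u_0=1/30 ∈ [0, 4/7) → index 0
j=1: u_1=7/30 ∈ [0, 4/7) → index 0
j=2: u_2=13/30 ∈ [0, 4/7) → index 0
j=3: u_3=19/30 ∈ [4/7, 5/7) → index 2
j=4: u_4=5/6 ∈ [5/7, 1) → index 3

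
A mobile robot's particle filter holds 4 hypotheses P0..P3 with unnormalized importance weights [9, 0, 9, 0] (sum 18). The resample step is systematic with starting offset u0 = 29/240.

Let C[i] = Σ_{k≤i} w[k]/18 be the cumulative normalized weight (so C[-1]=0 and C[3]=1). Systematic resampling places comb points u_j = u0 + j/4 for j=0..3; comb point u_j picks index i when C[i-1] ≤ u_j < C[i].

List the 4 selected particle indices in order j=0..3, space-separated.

C = [1/2, 1/2, 1, 1]
j=0: u_0=29/240 ∈ [0, 1/2) → index 0
j=1: u_1=89/240 ∈ [0, 1/2) → index 0
j=2: u_2=149/240 ∈ [1/2, 1) → index 2
j=3: u_3=209/240 ∈ [1/2, 1) → index 2

0 0 2 2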